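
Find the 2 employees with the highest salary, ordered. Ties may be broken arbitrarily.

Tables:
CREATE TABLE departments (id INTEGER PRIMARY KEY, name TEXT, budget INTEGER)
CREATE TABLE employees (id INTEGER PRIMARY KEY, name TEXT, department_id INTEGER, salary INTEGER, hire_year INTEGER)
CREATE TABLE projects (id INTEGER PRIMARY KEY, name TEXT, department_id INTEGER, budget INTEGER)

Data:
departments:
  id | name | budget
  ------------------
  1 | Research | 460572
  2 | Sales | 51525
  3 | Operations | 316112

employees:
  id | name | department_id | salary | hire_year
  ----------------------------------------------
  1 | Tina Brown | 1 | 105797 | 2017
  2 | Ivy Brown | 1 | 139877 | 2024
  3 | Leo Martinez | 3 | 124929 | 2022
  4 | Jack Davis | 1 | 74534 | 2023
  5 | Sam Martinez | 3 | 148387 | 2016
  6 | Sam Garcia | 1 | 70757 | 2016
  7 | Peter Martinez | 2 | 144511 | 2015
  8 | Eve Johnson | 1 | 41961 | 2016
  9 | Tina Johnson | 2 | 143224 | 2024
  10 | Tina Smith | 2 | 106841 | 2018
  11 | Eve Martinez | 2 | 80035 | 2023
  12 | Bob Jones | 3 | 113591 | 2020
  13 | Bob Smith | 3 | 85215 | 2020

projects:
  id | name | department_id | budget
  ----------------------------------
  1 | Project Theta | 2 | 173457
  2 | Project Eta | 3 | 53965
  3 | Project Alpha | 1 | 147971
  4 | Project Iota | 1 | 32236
SELECT name, salary FROM employees ORDER BY salary DESC LIMIT 2

Execution result:
name | salary
Sam Martinez | 148387
Peter Martinez | 144511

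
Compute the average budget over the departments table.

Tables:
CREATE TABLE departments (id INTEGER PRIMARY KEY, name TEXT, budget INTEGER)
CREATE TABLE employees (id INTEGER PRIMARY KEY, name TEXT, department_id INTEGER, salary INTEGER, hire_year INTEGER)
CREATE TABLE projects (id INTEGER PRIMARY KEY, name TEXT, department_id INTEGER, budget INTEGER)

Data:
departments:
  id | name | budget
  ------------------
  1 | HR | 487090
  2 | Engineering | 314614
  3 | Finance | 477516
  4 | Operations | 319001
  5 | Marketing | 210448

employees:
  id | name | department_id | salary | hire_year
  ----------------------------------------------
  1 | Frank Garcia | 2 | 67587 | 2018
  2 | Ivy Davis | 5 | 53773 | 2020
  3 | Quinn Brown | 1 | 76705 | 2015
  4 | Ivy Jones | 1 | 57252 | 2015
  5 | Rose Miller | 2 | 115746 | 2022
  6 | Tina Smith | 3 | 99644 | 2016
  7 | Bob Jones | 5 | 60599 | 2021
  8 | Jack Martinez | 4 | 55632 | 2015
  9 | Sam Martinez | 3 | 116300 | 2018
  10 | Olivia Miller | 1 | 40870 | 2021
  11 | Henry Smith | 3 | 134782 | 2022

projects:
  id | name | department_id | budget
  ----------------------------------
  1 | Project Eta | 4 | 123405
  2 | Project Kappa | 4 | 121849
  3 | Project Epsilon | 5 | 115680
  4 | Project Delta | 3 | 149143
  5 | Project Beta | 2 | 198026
SELECT AVG(budget) FROM departments

Execution result:
361733.80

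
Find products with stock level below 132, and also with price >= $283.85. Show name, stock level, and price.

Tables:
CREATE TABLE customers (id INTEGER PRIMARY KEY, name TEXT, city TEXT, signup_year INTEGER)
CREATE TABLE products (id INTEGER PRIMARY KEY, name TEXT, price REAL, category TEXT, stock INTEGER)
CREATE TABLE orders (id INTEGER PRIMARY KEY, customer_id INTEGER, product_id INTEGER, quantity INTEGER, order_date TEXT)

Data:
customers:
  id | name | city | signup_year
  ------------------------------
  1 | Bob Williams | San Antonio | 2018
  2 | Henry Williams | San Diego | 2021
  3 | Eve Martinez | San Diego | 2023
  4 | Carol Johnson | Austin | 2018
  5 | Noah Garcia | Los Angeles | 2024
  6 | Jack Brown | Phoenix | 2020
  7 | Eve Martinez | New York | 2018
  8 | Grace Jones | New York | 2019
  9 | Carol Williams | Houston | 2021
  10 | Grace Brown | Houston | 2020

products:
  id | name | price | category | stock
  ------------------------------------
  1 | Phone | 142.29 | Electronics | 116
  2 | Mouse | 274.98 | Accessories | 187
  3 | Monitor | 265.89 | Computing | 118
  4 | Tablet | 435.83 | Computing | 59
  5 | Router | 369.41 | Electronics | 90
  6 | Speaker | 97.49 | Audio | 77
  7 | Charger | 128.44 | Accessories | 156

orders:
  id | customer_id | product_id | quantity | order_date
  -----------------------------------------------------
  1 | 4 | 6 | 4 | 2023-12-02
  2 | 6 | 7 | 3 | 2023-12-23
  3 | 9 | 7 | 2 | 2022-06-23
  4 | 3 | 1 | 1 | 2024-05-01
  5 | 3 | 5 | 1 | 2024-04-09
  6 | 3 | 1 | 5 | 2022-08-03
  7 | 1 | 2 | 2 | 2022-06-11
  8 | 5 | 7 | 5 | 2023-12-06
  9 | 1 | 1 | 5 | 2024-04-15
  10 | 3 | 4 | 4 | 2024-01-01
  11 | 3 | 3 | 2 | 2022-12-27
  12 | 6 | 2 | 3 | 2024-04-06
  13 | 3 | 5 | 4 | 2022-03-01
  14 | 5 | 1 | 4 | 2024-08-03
SELECT name, stock, price FROM products WHERE stock < 132 AND price >= 283.85

Execution result:
name | stock | price
Tablet | 59 | 435.83
Router | 90 | 369.41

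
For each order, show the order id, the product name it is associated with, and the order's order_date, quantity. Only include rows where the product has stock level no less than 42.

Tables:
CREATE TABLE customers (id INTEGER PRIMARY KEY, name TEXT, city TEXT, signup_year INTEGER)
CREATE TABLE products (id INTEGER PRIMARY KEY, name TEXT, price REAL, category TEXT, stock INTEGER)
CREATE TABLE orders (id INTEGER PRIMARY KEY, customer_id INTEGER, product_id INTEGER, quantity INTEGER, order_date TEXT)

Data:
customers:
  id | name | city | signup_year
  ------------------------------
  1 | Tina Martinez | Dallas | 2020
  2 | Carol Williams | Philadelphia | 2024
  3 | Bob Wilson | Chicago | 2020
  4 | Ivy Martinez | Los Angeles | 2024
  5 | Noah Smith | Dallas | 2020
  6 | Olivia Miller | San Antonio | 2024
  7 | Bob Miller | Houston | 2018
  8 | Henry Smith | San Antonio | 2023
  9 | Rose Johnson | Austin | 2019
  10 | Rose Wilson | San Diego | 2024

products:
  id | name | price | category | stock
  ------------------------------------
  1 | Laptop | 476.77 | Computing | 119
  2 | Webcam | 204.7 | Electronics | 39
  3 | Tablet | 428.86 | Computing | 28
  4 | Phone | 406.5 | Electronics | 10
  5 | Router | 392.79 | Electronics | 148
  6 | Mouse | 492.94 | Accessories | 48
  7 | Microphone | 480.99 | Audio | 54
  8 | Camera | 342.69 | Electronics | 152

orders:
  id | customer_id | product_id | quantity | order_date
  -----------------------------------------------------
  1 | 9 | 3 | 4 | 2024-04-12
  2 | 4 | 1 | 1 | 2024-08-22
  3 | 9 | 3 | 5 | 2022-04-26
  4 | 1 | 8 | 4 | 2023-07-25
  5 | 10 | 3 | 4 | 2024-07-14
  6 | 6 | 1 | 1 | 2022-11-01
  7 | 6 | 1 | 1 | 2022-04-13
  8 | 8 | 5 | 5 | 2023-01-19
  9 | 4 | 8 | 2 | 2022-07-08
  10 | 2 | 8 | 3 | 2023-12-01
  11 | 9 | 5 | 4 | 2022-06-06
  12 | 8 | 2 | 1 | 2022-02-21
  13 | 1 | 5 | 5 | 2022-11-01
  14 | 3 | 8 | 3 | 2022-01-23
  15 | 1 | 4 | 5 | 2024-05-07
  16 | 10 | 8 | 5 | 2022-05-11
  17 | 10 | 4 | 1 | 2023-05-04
SELECT c.id, p.name AS product, c.order_date, c.quantity FROM orders c JOIN products p ON c.product_id = p.id WHERE p.stock >= 42

Execution result:
id | product | order_date | quantity
2 | Laptop | 2024-08-22 | 1
4 | Camera | 2023-07-25 | 4
6 | Laptop | 2022-11-01 | 1
7 | Laptop | 2022-04-13 | 1
8 | Router | 2023-01-19 | 5
9 | Camera | 2022-07-08 | 2
10 | Camera | 2023-12-01 | 3
11 | Router | 2022-06-06 | 4
13 | Router | 2022-11-01 | 5
14 | Camera | 2022-01-23 | 3
16 | Camera | 2022-05-11 | 5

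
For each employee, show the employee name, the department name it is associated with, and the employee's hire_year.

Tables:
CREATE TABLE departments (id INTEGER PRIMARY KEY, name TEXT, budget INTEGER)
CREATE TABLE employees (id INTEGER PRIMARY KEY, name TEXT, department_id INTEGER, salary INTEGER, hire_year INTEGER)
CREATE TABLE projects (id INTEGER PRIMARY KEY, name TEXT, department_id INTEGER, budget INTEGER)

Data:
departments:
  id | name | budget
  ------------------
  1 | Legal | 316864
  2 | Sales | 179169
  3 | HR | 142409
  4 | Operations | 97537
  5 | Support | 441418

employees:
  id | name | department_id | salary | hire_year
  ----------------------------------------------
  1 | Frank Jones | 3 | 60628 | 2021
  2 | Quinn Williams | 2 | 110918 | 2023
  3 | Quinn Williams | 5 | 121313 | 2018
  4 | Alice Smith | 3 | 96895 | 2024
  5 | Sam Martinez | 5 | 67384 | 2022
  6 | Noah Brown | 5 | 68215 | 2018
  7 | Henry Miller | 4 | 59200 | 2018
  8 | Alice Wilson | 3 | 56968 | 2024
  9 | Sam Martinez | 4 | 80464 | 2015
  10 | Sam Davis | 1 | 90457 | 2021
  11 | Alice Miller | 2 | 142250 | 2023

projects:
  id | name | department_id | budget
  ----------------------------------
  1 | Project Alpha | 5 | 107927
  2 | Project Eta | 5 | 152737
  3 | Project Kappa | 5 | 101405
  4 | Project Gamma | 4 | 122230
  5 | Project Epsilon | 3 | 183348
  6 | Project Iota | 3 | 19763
SELECT c.name, p.name AS department, c.hire_year FROM employees c JOIN departments p ON c.department_id = p.id

Execution result:
name | department | hire_year
Frank Jones | HR | 2021
Quinn Williams | Sales | 2023
Quinn Williams | Support | 2018
Alice Smith | HR | 2024
Sam Martinez | Support | 2022
Noah Brown | Support | 2018
Henry Miller | Operations | 2018
Alice Wilson | HR | 2024
Sam Martinez | Operations | 2015
Sam Davis | Legal | 2021
Alice Miller | Sales | 2023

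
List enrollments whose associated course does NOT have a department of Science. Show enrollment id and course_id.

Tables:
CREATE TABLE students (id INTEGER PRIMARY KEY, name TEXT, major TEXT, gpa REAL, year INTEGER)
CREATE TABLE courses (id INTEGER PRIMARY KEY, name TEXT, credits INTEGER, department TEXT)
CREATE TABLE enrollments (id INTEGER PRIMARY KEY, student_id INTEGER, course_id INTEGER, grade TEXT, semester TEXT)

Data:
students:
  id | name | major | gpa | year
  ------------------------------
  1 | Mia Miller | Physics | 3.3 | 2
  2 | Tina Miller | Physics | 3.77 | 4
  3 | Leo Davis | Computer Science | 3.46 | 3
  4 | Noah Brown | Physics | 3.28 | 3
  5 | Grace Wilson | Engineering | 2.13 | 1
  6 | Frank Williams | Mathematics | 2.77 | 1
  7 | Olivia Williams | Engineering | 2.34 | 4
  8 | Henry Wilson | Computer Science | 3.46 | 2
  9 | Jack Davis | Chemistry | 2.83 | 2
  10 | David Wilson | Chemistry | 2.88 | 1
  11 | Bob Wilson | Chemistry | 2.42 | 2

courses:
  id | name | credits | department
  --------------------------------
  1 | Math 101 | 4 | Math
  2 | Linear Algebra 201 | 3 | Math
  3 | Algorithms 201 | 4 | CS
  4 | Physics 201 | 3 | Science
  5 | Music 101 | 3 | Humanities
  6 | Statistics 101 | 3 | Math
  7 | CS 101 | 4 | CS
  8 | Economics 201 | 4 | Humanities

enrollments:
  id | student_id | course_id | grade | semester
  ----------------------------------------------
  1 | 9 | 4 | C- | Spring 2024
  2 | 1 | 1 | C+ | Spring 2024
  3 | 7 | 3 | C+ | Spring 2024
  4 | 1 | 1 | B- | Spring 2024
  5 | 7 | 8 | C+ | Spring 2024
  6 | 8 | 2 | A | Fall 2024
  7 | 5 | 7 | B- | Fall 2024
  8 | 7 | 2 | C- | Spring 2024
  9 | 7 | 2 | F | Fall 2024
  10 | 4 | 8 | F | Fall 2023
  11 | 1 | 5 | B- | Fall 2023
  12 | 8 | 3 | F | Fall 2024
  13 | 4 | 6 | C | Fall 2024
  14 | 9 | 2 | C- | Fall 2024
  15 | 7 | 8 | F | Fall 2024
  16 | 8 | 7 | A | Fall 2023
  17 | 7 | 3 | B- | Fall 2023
SELECT id, course_id FROM enrollments WHERE course_id NOT IN (SELECT id FROM courses WHERE department = 'Science')

Execution result:
id | course_id
2 | 1
3 | 3
4 | 1
5 | 8
6 | 2
7 | 7
8 | 2
9 | 2
10 | 8
11 | 5
12 | 3
13 | 6
14 | 2
15 | 8
16 | 7
17 | 3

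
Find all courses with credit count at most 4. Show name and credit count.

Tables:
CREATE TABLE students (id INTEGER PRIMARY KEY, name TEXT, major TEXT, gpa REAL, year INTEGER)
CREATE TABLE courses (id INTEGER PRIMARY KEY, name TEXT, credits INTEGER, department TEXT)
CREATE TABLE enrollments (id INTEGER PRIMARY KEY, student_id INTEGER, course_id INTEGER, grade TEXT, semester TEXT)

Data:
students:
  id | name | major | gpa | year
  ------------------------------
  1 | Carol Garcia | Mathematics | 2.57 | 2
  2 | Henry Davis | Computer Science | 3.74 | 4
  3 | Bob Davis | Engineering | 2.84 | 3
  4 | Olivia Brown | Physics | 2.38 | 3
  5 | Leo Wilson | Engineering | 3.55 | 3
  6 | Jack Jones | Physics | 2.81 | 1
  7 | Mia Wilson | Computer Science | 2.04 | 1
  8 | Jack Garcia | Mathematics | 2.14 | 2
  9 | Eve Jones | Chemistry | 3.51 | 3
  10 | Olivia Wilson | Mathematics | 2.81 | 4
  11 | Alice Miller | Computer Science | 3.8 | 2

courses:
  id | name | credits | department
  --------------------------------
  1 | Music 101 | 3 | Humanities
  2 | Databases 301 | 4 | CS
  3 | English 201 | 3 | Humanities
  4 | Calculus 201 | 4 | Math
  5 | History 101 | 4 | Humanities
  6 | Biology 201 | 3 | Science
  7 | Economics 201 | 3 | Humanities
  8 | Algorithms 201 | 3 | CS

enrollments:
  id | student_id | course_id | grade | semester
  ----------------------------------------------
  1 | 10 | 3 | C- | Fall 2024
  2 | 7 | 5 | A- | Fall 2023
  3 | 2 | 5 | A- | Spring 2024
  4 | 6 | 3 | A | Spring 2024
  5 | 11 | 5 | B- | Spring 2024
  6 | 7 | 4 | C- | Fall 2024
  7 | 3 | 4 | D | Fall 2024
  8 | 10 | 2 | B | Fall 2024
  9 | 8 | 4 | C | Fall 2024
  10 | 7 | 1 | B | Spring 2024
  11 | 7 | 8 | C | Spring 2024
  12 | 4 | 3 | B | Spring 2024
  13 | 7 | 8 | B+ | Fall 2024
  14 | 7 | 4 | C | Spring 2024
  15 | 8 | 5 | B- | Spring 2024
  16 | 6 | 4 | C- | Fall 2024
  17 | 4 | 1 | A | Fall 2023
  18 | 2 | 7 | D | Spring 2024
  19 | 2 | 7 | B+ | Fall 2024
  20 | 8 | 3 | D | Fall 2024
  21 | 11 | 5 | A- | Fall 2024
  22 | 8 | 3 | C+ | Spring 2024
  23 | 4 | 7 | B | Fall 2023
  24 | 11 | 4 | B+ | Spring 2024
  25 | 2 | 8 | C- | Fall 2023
SELECT name, credits FROM courses WHERE credits <= 4

Execution result:
name | credits
Music 101 | 3
Databases 301 | 4
English 201 | 3
Calculus 201 | 4
History 101 | 4
Biology 201 | 3
Economics 201 | 3
Algorithms 201 | 3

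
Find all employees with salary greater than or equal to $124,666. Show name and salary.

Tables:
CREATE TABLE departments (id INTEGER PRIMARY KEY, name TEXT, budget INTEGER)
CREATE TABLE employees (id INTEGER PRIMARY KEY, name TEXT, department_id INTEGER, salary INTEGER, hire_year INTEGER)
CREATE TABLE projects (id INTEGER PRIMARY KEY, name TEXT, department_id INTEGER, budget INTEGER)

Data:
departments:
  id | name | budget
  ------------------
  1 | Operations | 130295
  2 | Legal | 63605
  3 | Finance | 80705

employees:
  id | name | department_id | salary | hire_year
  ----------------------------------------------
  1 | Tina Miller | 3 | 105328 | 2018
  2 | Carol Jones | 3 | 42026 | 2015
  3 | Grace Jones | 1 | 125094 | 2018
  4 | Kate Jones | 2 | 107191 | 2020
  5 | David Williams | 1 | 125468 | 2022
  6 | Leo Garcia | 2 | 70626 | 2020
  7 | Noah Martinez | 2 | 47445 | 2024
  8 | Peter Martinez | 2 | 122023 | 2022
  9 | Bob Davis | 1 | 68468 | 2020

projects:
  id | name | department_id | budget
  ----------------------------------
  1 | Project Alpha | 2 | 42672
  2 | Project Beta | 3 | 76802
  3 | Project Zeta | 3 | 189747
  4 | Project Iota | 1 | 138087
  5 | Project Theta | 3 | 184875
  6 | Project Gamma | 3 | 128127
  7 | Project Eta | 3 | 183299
SELECT name, salary FROM employees WHERE salary >= 124666

Execution result:
name | salary
Grace Jones | 125094
David Williams | 125468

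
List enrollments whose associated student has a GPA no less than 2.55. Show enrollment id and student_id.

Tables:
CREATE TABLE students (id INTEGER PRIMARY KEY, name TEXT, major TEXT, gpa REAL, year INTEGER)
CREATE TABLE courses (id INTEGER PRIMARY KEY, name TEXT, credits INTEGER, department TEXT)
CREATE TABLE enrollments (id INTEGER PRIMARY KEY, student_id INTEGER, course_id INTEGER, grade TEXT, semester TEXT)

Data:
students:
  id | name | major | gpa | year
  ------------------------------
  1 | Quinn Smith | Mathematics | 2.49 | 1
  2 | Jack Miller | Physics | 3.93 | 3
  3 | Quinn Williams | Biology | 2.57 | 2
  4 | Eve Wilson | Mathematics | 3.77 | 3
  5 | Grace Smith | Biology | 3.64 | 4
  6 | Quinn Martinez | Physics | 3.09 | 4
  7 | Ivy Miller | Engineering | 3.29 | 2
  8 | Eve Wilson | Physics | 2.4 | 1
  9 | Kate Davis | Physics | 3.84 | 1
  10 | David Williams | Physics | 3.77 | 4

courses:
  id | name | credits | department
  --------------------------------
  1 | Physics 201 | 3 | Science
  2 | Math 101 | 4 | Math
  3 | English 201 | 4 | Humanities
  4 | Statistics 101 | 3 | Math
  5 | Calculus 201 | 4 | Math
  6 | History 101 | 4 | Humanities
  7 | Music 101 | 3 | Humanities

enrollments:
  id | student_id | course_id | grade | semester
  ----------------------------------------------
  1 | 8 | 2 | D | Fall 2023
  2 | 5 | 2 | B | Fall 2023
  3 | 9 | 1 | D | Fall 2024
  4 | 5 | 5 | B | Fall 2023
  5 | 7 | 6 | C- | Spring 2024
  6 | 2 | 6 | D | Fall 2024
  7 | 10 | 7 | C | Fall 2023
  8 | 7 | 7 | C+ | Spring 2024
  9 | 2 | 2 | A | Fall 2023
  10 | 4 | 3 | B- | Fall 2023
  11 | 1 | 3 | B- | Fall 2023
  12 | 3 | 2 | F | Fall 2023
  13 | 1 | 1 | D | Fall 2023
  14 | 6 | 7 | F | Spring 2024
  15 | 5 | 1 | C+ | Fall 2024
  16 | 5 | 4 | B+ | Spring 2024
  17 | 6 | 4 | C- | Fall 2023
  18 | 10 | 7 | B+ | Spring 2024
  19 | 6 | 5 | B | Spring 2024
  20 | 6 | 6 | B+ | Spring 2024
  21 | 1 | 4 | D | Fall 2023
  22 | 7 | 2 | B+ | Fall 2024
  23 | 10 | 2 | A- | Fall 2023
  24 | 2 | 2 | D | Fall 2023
SELECT id, student_id FROM enrollments WHERE student_id IN (SELECT id FROM students WHERE gpa >= 2.55)

Execution result:
id | student_id
2 | 5
3 | 9
4 | 5
5 | 7
6 | 2
7 | 10
8 | 7
9 | 2
10 | 4
12 | 3
14 | 6
15 | 5
16 | 5
17 | 6
18 | 10
19 | 6
20 | 6
22 | 7
23 | 10
24 | 2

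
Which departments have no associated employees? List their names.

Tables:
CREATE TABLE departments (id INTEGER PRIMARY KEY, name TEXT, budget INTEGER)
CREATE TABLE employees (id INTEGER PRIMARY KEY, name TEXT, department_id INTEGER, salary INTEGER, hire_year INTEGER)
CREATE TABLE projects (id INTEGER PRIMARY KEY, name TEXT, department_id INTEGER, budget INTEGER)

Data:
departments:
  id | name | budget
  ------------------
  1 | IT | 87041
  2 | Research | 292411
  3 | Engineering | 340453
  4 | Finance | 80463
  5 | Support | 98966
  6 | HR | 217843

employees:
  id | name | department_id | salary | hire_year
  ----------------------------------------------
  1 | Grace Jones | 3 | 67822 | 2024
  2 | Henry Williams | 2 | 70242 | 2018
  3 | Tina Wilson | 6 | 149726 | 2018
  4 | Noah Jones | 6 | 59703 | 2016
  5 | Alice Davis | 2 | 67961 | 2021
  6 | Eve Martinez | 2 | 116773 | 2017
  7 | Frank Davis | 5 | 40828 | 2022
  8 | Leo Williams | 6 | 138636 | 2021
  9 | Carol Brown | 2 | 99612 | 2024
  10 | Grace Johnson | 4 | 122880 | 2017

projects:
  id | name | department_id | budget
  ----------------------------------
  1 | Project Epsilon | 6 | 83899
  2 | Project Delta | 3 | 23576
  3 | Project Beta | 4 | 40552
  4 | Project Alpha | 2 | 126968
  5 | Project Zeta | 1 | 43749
SELECT p.name FROM departments p LEFT JOIN employees c ON c.department_id = p.id WHERE c.id IS NULL

Execution result:
IT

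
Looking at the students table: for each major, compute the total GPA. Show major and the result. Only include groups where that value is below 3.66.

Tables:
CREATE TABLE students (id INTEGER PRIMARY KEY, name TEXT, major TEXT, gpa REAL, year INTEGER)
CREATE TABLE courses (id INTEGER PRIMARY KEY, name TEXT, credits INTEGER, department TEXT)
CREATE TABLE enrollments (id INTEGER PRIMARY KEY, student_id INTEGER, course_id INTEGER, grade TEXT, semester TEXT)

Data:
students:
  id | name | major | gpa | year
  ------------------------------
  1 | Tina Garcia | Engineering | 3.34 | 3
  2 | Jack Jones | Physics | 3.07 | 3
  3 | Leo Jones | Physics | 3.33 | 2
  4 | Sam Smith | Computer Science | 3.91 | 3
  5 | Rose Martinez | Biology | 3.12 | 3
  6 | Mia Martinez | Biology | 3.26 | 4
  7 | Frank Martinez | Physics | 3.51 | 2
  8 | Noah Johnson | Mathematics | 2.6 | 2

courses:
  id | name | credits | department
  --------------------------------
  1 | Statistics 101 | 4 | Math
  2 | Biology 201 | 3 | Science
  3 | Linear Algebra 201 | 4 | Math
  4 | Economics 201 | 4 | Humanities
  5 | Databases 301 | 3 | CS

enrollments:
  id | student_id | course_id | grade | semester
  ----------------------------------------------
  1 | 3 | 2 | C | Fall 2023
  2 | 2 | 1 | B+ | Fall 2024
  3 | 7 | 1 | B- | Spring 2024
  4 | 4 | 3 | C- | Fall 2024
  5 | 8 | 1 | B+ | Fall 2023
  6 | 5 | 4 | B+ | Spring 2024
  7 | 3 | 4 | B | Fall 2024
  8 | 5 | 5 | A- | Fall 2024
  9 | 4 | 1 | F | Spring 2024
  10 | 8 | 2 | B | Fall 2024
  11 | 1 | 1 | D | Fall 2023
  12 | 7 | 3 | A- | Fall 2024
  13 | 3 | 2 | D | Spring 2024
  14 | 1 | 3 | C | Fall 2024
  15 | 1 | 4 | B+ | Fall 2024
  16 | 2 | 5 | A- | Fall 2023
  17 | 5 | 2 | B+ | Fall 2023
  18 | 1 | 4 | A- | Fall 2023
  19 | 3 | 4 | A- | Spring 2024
SELECT major, SUM(gpa) AS sum_gpa FROM students GROUP BY major HAVING SUM(gpa) < 3.66

Execution result:
major | sum_gpa
Engineering | 3.34
Mathematics | 2.60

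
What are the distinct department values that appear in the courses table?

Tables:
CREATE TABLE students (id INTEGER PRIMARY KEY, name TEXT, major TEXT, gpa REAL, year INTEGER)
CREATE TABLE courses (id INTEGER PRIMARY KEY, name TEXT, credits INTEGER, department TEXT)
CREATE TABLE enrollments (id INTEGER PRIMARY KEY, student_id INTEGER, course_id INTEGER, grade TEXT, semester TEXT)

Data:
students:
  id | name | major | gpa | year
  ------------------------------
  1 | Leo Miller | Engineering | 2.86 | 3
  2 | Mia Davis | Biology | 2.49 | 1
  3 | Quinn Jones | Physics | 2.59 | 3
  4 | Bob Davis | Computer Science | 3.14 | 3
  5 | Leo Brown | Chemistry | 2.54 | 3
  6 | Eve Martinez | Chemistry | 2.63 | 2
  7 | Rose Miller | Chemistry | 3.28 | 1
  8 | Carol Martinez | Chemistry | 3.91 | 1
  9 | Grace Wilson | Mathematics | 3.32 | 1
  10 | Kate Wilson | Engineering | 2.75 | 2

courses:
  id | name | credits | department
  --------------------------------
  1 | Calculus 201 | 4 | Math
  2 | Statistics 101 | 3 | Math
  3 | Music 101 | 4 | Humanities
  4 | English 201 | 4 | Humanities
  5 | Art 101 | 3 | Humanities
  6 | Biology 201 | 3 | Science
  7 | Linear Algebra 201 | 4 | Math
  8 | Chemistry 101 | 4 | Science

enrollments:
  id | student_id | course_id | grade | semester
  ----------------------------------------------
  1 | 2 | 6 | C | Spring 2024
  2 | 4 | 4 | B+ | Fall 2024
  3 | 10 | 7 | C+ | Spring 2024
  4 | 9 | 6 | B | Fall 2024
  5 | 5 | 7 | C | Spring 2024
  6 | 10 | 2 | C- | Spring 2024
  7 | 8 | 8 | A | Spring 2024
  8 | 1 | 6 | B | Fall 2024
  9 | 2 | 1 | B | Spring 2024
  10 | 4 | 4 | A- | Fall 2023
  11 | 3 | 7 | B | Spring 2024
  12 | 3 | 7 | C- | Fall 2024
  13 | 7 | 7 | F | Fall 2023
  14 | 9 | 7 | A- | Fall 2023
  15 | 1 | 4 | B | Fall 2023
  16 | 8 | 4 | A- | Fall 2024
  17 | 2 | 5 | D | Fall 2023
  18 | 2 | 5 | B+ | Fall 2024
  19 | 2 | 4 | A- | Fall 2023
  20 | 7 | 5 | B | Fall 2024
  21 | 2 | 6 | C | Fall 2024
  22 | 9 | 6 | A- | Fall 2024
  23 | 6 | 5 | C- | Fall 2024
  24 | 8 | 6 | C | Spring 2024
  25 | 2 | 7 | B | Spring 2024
SELECT DISTINCT department FROM courses

Execution result:
department
Math
Humanities
Science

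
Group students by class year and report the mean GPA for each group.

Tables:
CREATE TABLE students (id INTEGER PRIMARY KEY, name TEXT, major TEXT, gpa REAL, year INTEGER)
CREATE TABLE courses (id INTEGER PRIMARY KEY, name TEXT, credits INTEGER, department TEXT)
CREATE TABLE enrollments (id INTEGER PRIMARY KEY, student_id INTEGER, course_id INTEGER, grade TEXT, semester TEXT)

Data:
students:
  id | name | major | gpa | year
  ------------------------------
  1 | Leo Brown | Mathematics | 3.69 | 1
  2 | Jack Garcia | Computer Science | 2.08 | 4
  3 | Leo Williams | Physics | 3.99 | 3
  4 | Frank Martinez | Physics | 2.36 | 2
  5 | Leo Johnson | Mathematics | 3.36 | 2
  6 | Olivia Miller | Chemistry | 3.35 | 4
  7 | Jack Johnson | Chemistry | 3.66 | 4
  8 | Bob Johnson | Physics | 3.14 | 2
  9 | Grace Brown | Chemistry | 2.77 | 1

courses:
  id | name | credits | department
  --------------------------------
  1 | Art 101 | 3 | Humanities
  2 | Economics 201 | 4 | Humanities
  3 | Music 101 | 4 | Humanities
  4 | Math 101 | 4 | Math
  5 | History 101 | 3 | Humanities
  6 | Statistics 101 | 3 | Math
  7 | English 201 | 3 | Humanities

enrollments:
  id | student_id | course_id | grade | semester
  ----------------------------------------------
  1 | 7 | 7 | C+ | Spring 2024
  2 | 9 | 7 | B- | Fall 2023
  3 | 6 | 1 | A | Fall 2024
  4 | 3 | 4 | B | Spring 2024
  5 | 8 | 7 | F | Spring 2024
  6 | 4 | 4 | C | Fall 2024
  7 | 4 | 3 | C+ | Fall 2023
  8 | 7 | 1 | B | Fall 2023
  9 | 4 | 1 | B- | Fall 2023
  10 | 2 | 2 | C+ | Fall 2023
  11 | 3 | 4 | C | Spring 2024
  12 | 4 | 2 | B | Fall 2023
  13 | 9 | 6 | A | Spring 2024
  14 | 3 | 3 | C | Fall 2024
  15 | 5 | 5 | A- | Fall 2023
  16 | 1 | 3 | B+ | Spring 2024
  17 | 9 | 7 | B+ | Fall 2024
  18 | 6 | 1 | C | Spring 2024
SELECT year, AVG(gpa) AS avg_gpa FROM students GROUP BY year

Execution result:
year | avg_gpa
1 | 3.23
2 | 2.95
3 | 3.99
4 | 3.03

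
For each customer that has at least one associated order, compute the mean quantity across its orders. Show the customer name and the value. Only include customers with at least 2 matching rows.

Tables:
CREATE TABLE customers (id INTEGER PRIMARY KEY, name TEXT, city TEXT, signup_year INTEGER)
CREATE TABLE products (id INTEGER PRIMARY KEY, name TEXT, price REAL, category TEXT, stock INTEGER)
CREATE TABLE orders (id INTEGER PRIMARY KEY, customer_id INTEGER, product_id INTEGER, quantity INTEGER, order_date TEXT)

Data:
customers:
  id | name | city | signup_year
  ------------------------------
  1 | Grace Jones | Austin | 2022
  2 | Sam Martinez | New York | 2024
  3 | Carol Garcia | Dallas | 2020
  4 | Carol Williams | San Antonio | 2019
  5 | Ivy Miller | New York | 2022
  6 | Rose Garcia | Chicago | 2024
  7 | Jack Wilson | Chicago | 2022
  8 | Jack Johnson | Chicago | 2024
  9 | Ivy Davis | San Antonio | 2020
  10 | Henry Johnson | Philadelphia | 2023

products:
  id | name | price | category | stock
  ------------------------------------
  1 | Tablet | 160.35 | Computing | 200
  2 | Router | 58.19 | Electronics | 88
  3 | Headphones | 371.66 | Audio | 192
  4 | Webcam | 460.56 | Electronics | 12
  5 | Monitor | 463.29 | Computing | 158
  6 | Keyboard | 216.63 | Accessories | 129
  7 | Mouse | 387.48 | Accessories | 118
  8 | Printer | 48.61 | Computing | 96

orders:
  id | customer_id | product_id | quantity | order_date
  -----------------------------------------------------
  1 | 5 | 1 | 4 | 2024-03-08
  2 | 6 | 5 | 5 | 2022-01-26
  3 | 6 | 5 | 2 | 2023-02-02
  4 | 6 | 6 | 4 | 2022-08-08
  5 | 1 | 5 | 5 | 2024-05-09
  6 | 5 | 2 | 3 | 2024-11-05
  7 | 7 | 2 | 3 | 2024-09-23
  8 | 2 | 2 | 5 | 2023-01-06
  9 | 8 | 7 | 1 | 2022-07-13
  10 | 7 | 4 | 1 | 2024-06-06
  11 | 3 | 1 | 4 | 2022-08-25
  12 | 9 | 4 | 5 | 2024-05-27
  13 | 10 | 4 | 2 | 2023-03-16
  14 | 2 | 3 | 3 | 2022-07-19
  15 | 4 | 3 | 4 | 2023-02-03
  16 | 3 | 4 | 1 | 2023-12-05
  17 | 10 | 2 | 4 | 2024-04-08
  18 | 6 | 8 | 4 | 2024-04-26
SELECT p.name, AVG(c.quantity) AS avg_quantity FROM orders c JOIN customers p ON c.customer_id = p.id GROUP BY p.id, p.name HAVING COUNT(*) >= 2

Execution result:
name | avg_quantity
Sam Martinez | 4.00
Carol Garcia | 2.50
Ivy Miller | 3.50
Rose Garcia | 3.75
Jack Wilson | 2.00
Henry Johnson | 3.00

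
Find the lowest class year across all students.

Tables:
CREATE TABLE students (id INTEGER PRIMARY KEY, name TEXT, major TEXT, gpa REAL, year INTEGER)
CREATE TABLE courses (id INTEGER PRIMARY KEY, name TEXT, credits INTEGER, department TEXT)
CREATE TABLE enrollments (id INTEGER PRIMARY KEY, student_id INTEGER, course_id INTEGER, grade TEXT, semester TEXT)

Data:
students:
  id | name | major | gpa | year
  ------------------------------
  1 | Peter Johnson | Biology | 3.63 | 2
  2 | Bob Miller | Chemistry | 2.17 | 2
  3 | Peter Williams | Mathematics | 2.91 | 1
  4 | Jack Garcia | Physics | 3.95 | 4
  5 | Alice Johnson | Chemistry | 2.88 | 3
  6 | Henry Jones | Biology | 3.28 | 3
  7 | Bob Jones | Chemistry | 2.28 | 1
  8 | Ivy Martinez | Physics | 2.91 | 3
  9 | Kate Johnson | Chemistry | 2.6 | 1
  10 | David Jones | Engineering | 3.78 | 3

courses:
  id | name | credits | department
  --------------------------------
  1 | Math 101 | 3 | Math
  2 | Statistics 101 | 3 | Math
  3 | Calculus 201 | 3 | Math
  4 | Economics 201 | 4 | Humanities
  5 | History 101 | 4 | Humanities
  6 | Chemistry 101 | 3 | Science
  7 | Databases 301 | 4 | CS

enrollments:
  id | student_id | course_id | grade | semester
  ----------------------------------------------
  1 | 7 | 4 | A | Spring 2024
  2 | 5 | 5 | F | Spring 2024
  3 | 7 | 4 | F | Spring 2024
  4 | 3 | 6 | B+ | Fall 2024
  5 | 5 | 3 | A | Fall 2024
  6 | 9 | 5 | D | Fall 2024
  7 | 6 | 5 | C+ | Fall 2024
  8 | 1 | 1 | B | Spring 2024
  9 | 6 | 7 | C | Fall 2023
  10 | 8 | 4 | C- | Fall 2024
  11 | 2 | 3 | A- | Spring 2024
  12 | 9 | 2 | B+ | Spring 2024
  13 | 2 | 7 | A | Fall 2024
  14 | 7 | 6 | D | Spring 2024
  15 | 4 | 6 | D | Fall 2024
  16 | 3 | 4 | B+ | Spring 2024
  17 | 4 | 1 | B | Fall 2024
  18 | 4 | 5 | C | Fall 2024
SELECT MIN(year) FROM students

Execution result:
1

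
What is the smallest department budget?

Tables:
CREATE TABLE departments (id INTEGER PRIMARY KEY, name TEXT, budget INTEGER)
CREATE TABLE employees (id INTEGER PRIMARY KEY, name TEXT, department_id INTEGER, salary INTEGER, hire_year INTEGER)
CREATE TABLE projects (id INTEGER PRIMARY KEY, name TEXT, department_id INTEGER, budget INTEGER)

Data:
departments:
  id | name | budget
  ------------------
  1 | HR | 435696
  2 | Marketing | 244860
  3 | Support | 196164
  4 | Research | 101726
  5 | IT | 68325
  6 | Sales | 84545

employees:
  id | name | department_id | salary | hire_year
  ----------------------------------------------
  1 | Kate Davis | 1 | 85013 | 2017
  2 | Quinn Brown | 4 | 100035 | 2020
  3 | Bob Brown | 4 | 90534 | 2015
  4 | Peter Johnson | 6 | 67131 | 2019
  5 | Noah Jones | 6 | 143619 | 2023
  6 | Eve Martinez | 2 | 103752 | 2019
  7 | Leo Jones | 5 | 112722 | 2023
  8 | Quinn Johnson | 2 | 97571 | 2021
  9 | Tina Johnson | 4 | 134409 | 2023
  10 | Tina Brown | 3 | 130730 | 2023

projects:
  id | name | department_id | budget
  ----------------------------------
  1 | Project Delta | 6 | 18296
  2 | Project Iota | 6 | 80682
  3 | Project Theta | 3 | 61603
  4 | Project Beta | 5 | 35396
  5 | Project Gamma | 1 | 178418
SELECT MIN(budget) FROM departments

Execution result:
68325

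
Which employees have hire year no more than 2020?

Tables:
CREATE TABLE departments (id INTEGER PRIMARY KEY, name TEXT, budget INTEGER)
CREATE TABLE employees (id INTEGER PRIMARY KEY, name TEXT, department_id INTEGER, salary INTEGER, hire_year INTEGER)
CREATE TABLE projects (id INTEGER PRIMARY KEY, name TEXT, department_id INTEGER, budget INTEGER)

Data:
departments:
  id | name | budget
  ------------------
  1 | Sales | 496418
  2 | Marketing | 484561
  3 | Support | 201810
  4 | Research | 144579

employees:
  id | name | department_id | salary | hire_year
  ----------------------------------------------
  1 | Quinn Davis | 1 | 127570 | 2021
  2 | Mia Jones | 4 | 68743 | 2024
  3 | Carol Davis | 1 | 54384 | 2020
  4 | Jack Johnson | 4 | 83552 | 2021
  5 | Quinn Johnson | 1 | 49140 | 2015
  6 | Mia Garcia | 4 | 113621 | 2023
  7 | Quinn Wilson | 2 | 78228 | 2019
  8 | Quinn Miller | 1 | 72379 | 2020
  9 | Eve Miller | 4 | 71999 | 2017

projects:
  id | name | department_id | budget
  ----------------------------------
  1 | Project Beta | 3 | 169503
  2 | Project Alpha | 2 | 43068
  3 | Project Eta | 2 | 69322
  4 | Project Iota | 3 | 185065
SELECT name, hire_year FROM employees WHERE hire_year <= 2020

Execution result:
name | hire_year
Carol Davis | 2020
Quinn Johnson | 2015
Quinn Wilson | 2019
Quinn Miller | 2020
Eve Miller | 2017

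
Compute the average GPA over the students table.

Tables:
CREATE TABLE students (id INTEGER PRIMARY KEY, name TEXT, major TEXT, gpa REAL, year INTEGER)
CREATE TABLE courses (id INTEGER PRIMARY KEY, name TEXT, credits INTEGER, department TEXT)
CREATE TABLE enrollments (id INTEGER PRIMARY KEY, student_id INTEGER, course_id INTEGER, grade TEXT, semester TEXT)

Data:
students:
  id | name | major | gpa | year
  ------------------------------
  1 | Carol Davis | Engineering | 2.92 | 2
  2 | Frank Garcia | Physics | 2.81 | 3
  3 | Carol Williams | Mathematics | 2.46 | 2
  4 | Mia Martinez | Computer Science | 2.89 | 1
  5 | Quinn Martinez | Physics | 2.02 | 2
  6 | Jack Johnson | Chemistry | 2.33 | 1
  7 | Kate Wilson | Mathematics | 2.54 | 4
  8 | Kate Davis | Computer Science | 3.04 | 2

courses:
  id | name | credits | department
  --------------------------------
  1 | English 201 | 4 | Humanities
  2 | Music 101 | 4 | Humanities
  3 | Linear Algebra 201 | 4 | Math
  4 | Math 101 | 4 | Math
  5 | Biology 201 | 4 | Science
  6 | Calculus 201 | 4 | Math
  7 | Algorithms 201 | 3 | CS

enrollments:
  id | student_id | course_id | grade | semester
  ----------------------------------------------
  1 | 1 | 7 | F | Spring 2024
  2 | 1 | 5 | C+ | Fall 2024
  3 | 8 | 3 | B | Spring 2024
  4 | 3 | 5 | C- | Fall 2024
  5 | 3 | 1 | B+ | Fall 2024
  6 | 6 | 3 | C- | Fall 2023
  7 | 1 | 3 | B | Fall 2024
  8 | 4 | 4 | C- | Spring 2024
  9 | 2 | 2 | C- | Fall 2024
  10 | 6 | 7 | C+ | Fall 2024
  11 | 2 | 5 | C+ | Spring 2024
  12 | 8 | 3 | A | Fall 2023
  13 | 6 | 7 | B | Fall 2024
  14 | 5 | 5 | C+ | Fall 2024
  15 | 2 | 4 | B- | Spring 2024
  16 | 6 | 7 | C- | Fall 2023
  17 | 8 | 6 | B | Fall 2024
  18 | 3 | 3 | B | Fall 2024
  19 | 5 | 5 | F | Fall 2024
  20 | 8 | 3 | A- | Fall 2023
SELECT AVG(gpa) FROM students

Execution result:
2.63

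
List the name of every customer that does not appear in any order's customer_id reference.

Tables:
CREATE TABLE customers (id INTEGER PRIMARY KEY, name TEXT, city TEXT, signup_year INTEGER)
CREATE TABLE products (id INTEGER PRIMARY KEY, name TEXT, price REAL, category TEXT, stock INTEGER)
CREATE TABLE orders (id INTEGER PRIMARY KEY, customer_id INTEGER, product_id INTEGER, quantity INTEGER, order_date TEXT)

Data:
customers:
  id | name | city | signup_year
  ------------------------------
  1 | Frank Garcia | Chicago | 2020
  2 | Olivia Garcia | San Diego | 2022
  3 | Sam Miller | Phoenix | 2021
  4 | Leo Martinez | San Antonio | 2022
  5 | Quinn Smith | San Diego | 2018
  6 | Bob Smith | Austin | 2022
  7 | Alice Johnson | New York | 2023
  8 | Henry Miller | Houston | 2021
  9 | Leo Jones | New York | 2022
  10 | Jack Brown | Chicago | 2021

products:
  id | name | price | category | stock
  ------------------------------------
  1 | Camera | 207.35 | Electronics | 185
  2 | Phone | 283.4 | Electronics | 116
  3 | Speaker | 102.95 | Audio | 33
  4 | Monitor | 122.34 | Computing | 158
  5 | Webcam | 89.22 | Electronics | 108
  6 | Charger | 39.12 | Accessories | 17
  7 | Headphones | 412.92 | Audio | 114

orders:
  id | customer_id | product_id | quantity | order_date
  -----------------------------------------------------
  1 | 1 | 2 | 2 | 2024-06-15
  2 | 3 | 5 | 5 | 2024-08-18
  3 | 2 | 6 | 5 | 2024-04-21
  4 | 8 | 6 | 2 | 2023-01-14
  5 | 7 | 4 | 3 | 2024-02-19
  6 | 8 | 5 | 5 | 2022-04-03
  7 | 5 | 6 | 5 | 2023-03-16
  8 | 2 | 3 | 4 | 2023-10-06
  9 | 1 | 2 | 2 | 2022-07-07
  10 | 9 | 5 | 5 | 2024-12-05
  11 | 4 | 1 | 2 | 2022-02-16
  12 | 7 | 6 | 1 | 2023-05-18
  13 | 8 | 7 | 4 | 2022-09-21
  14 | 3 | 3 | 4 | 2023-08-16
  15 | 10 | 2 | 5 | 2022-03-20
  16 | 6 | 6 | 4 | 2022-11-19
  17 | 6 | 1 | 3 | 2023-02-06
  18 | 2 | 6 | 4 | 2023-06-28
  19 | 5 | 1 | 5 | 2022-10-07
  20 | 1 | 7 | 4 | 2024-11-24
SELECT p.name FROM customers p LEFT JOIN orders c ON c.customer_id = p.id WHERE c.id IS NULL

Execution result:
(no rows)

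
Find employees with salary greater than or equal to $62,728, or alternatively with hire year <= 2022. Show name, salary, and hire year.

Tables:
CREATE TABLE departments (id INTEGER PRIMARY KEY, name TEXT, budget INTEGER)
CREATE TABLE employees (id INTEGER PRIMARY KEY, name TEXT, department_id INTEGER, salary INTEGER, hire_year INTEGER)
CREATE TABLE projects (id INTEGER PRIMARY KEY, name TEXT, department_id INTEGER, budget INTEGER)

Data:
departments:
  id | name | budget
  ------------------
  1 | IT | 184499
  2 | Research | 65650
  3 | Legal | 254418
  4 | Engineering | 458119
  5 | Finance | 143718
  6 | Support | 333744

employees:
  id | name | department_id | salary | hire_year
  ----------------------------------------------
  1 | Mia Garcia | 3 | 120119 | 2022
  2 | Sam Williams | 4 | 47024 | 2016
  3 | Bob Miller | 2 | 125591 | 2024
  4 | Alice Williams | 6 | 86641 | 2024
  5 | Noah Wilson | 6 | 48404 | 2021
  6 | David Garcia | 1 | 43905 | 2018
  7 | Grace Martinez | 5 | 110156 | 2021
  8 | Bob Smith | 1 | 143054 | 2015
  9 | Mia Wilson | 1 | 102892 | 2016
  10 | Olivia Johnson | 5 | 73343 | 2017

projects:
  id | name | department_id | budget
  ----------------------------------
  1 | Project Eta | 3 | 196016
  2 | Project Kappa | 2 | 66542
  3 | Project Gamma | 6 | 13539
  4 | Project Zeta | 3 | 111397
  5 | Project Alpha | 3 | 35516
SELECT name, salary, hire_year FROM employees WHERE salary >= 62728 OR hire_year <= 2022

Execution result:
name | salary | hire_year
Mia Garcia | 120119 | 2022
Sam Williams | 47024 | 2016
Bob Miller | 125591 | 2024
Alice Williams | 86641 | 2024
Noah Wilson | 48404 | 2021
David Garcia | 43905 | 2018
Grace Martinez | 110156 | 2021
Bob Smith | 143054 | 2015
Mia Wilson | 102892 | 2016
Olivia Johnson | 73343 | 2017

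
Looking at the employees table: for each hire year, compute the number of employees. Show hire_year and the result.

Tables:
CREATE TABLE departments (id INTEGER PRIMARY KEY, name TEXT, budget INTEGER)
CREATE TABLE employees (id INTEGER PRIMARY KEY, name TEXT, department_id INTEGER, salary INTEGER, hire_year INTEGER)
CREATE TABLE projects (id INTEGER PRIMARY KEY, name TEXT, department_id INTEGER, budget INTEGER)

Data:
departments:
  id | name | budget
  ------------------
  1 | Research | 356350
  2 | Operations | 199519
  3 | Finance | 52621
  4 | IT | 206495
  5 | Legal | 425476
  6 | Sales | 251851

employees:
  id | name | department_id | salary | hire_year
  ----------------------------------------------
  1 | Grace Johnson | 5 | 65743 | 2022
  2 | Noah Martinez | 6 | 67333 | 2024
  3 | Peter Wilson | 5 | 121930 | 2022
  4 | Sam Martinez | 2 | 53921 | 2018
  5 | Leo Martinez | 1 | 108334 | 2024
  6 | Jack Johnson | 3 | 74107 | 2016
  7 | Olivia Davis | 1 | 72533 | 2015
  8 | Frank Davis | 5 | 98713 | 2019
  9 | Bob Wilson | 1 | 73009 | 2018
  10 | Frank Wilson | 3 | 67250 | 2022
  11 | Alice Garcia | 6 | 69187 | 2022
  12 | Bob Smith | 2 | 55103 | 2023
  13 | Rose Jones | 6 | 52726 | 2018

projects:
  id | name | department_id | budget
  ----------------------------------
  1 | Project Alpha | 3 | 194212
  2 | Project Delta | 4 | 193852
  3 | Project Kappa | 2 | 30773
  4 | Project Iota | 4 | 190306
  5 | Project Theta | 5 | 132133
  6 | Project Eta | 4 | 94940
SELECT hire_year, COUNT(*) AS n FROM employees GROUP BY hire_year

Execution result:
hire_year | n
2015 | 1
2016 | 1
2018 | 3
2019 | 1
2022 | 4
2023 | 1
2024 | 2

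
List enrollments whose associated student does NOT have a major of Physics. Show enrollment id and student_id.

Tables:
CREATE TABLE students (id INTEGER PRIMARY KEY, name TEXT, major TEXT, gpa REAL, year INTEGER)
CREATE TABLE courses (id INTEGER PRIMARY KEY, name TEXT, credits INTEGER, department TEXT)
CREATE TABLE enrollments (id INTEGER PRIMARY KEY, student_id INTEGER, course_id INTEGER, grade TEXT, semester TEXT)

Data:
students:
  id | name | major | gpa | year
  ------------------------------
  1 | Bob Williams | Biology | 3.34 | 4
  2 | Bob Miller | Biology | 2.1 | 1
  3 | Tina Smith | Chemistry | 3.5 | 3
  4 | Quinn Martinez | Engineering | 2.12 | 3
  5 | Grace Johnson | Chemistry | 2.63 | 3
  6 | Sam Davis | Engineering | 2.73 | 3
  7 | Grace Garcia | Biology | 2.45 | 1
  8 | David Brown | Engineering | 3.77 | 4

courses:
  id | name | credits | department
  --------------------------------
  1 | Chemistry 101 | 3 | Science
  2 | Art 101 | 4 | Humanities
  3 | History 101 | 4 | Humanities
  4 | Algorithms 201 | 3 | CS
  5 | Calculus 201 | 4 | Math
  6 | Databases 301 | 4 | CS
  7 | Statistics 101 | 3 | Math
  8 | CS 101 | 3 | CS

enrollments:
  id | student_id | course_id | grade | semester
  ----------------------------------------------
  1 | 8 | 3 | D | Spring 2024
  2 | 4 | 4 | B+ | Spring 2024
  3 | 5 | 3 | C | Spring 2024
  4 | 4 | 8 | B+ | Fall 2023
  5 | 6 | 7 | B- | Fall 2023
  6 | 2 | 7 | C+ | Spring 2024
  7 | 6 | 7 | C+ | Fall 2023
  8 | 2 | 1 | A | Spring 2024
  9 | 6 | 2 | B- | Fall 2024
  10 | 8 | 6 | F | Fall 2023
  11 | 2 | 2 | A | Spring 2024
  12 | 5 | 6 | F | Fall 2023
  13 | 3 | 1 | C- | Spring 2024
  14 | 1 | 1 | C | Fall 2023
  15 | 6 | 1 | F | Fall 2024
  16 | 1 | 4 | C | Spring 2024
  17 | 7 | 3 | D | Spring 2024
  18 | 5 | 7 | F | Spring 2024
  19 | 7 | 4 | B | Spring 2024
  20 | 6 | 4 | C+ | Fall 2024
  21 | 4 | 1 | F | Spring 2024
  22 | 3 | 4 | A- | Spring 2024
SELECT id, student_id FROM enrollments WHERE student_id NOT IN (SELECT id FROM students WHERE major = 'Physics')

Execution result:
id | student_id
1 | 8
2 | 4
3 | 5
4 | 4
5 | 6
6 | 2
7 | 6
8 | 2
9 | 6
10 | 8
11 | 2
12 | 5
13 | 3
14 | 1
15 | 6
16 | 1
17 | 7
18 | 5
19 | 7
20 | 6
21 | 4
22 | 3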